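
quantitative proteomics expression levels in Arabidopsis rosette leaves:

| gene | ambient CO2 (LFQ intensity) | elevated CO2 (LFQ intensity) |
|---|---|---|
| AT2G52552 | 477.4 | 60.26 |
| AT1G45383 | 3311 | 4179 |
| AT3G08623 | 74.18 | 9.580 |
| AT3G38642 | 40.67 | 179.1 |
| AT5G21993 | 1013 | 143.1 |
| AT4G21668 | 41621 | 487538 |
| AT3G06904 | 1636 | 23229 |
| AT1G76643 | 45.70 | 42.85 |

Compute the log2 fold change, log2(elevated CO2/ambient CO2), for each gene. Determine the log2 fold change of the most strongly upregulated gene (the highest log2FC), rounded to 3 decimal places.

log2(60.26/477.4) = -2.986  (AT2G52552)
log2(4179/3311) = 0.336  (AT1G45383)
log2(9.580/74.18) = -2.953  (AT3G08623)
log2(179.1/40.67) = 2.139  (AT3G38642)
log2(143.1/1013) = -2.824  (AT5G21993)
log2(487538/41621) = 3.550  (AT4G21668)
log2(23229/1636) = 3.828  (AT3G06904)
log2(42.85/45.70) = -0.093  (AT1G76643)
AT3G06904 is most strongly upregulated.

3.828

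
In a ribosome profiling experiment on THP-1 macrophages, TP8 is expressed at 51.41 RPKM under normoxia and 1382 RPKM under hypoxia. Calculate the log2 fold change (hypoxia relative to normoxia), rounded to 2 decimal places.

4.75

Fold change = 1382 / 51.41 = 26.8819
log2(26.8819) = 4.749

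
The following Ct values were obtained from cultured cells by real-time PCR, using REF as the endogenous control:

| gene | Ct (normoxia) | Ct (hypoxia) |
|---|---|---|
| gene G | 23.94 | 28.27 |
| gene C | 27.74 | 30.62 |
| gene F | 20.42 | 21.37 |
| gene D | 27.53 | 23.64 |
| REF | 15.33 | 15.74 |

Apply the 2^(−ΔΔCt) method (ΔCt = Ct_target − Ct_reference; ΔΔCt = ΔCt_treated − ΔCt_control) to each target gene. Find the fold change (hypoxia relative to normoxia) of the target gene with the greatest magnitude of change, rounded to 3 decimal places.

gene G: ΔΔCt = (28.27−15.74) − (23.94−15.33) = 12.53 − 8.61 = 3.92; fold change = 2^-3.92 = 0.066
gene C: ΔΔCt = (30.62−15.74) − (27.74−15.33) = 14.88 − 12.41 = 2.47; fold change = 2^-2.47 = 0.180
gene F: ΔΔCt = (21.37−15.74) − (20.42−15.33) = 5.63 − 5.09 = 0.54; fold change = 2^-0.54 = 0.688
gene D: ΔΔCt = (23.64−15.74) − (27.53−15.33) = 7.90 − 12.20 = -4.30; fold change = 2^4.30 = 19.698
gene D has the largest |ΔΔCt| = 4.30.

19.698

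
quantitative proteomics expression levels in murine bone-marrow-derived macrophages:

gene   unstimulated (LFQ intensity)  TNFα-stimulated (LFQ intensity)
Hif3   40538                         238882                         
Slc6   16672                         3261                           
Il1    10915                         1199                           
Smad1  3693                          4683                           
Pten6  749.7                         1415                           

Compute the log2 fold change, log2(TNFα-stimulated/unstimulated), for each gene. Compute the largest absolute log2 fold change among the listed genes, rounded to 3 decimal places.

3.186

log2(238882/40538) = 2.559  (Hif3)
log2(3261/16672) = -2.354  (Slc6)
log2(1199/10915) = -3.186  (Il1)
log2(4683/3693) = 0.343  (Smad1)
log2(1415/749.7) = 0.916  (Pten6)
The largest magnitude belongs to Il1.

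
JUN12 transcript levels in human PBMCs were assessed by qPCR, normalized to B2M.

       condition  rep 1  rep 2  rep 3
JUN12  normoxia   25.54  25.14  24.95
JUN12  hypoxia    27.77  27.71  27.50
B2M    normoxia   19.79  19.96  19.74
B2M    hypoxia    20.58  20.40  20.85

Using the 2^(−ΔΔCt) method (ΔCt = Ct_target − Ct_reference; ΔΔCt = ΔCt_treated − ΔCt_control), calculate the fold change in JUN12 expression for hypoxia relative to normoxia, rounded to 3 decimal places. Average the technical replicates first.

Mean Ct: JUN12 normoxia 25.210; JUN12 hypoxia 27.660; B2M normoxia 19.830; B2M hypoxia 20.610
ΔCt(normoxia) = 25.210 − 19.830 = 5.380
ΔCt(hypoxia) = 27.660 − 20.610 = 7.050
ΔΔCt = 7.050 − 5.380 = 1.670
Fold change = 2^(−1.670) = 0.3143

0.314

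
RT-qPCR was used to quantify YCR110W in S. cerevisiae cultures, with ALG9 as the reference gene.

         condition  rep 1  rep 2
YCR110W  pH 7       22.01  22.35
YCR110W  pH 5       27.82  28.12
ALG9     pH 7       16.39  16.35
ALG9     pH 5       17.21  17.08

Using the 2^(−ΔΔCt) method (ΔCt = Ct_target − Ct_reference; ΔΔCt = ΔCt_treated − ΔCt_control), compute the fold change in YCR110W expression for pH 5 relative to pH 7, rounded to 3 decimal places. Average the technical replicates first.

0.031

Mean Ct: YCR110W pH 7 22.180; YCR110W pH 5 27.970; ALG9 pH 7 16.370; ALG9 pH 5 17.145
ΔCt(pH 7) = 22.180 − 16.370 = 5.810
ΔCt(pH 5) = 27.970 − 17.145 = 10.825
ΔΔCt = 10.825 − 5.810 = 5.015
Fold change = 2^(−5.015) = 0.0309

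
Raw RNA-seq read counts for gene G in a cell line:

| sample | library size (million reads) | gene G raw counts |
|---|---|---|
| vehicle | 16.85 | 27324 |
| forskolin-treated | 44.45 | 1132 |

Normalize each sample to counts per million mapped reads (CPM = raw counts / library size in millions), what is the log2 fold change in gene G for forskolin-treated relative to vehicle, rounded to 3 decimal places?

CPM(vehicle) = 27324 / 16.85 = 1621.6024
CPM(forskolin-treated) = 1132 / 44.45 = 25.4668
Fold change = 25.4668 / 1621.6024 = 0.01570
log2(0.01570) = -5.9927

-5.993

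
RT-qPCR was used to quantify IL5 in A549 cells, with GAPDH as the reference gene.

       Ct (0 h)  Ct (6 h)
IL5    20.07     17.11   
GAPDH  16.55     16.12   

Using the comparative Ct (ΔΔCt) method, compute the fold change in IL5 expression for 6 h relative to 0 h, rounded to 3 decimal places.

5.776

ΔCt(0 h) = 20.070 − 16.550 = 3.520
ΔCt(6 h) = 17.110 − 16.120 = 0.990
ΔΔCt = 0.990 − 3.520 = -2.530
Fold change = 2^(−(-2.530)) = 2^2.530 = 5.7757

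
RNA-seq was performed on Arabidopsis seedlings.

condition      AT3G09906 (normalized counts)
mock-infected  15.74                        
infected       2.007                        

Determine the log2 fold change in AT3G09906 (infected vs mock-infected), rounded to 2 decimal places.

-2.97

Fold change = 2.007 / 15.74 = 0.1275
log2(0.1275) = -2.971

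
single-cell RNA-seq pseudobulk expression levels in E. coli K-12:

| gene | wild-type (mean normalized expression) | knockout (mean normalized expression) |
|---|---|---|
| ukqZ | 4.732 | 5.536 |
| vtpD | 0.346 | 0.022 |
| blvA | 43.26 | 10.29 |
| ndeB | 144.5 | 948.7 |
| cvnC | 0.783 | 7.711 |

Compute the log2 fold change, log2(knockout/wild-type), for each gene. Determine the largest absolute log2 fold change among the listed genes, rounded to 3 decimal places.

3.975

log2(5.536/4.732) = 0.226  (ukqZ)
log2(0.022/0.346) = -3.975  (vtpD)
log2(10.29/43.26) = -2.072  (blvA)
log2(948.7/144.5) = 2.715  (ndeB)
log2(7.711/0.783) = 3.300  (cvnC)
The largest magnitude belongs to vtpD.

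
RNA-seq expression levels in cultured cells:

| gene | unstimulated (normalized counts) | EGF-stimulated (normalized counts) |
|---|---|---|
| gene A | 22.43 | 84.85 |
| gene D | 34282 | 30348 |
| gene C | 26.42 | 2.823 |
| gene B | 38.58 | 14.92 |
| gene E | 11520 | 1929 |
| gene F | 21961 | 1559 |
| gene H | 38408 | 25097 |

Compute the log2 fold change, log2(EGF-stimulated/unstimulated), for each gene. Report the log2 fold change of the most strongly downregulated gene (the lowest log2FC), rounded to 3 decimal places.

-3.816

log2(84.85/22.43) = 1.919  (gene A)
log2(30348/34282) = -0.176  (gene D)
log2(2.823/26.42) = -3.226  (gene C)
log2(14.92/38.58) = -1.371  (gene B)
log2(1929/11520) = -2.578  (gene E)
log2(1559/21961) = -3.816  (gene F)
log2(25097/38408) = -0.614  (gene H)
gene F is most strongly downregulated.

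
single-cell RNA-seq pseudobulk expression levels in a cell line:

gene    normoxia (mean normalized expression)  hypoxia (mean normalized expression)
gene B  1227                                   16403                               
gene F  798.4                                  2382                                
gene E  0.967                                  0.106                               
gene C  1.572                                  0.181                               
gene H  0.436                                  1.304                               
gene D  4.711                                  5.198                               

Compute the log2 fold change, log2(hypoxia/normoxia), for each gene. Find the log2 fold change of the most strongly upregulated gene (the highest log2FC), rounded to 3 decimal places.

log2(16403/1227) = 3.741  (gene B)
log2(2382/798.4) = 1.577  (gene F)
log2(0.106/0.967) = -3.189  (gene E)
log2(0.181/1.572) = -3.119  (gene C)
log2(1.304/0.436) = 1.581  (gene H)
log2(5.198/4.711) = 0.142  (gene D)
gene B is most strongly upregulated.

3.741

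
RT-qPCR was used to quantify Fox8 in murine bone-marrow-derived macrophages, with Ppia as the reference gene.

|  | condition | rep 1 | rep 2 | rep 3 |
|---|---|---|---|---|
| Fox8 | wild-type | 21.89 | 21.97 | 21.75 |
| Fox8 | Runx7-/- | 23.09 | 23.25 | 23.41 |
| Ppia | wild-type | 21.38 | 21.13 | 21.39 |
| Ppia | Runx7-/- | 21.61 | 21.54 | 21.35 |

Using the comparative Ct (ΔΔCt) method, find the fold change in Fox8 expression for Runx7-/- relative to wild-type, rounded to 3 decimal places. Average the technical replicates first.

0.441

Mean Ct: Fox8 wild-type 21.870; Fox8 Runx7-/- 23.250; Ppia wild-type 21.300; Ppia Runx7-/- 21.500
ΔCt(wild-type) = 21.870 − 21.300 = 0.570
ΔCt(Runx7-/-) = 23.250 − 21.500 = 1.750
ΔΔCt = 1.750 − 0.570 = 1.180
Fold change = 2^(−1.180) = 0.4414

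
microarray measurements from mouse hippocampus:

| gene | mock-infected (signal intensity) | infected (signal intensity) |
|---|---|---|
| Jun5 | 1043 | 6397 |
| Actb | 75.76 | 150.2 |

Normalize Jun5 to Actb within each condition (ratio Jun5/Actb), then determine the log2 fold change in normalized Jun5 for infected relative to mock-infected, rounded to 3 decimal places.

Jun5/Actb (mock-infected) = 1043 / 75.76 = 13.767
Jun5/Actb (infected) = 6397 / 150.2 = 42.59
Fold change = 42.59 / 13.767 = 3.0936
log2(3.0936) = 1.6293

1.629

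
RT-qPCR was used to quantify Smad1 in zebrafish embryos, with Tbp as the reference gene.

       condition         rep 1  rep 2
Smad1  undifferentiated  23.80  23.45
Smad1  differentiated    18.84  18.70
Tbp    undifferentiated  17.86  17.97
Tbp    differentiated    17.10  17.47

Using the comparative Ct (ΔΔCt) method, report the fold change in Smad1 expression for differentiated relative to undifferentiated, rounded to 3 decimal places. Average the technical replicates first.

18.700

Mean Ct: Smad1 undifferentiated 23.625; Smad1 differentiated 18.770; Tbp undifferentiated 17.915; Tbp differentiated 17.285
ΔCt(undifferentiated) = 23.625 − 17.915 = 5.710
ΔCt(differentiated) = 18.770 − 17.285 = 1.485
ΔΔCt = 1.485 − 5.710 = -4.225
Fold change = 2^(−(-4.225)) = 2^4.225 = 18.7004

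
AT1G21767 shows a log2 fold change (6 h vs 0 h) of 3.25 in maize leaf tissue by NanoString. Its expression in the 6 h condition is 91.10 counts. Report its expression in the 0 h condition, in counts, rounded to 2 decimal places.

Fold change = 2^(3.25) = 9.5137
0 h expression = 91.10 / 9.5137 = 9.58

9.58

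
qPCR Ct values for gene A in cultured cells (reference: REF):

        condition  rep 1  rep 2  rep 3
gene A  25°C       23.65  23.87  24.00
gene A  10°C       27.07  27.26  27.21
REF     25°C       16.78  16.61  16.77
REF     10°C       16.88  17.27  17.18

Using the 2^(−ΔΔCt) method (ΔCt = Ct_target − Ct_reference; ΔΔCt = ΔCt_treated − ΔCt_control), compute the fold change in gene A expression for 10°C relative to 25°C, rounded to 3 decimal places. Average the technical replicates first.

0.129

Mean Ct: gene A 25°C 23.840; gene A 10°C 27.180; REF 25°C 16.720; REF 10°C 17.110
ΔCt(25°C) = 23.840 − 16.720 = 7.120
ΔCt(10°C) = 27.180 − 17.110 = 10.070
ΔΔCt = 10.070 − 7.120 = 2.950
Fold change = 2^(−2.950) = 0.1294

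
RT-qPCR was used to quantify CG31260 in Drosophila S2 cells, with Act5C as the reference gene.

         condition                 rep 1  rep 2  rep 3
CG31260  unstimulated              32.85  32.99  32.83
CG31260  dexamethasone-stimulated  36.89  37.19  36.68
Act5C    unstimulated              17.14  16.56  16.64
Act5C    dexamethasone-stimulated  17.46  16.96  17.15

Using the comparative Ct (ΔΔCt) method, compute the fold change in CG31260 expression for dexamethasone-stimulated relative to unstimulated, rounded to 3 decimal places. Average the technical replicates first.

Mean Ct: CG31260 unstimulated 32.890; CG31260 dexamethasone-stimulated 36.920; Act5C unstimulated 16.780; Act5C dexamethasone-stimulated 17.190
ΔCt(unstimulated) = 32.890 − 16.780 = 16.110
ΔCt(dexamethasone-stimulated) = 36.920 − 17.190 = 19.730
ΔΔCt = 19.730 − 16.110 = 3.620
Fold change = 2^(−3.620) = 0.0813

0.081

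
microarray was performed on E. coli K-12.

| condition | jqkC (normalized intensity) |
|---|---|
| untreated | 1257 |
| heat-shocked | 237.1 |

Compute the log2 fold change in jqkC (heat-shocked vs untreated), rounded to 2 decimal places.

Fold change = 237.1 / 1257 = 0.1886
log2(0.1886) = -2.406

-2.41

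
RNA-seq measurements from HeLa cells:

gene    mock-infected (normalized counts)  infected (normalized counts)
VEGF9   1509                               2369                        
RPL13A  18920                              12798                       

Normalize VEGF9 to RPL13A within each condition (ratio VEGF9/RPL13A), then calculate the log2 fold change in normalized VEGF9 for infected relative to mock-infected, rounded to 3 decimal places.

1.215

VEGF9/RPL13A (mock-infected) = 1509 / 18920 = 0.079757
VEGF9/RPL13A (infected) = 2369 / 12798 = 0.18511
Fold change = 0.18511 / 0.079757 = 2.3209
log2(2.3209) = 1.2147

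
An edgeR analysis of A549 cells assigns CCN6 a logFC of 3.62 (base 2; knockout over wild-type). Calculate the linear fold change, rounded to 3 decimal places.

12.295

Fold change = 2^(3.62) = 12.2950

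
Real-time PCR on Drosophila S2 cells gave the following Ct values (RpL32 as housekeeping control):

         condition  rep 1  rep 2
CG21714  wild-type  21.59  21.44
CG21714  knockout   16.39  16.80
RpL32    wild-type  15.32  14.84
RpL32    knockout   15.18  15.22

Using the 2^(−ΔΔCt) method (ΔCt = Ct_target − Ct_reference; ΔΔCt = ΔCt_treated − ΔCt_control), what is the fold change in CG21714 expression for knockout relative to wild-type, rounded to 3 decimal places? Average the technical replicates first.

32.900

Mean Ct: CG21714 wild-type 21.515; CG21714 knockout 16.595; RpL32 wild-type 15.080; RpL32 knockout 15.200
ΔCt(wild-type) = 21.515 − 15.080 = 6.435
ΔCt(knockout) = 16.595 − 15.200 = 1.395
ΔΔCt = 1.395 − 6.435 = -5.040
Fold change = 2^(−(-5.040)) = 2^5.040 = 32.8996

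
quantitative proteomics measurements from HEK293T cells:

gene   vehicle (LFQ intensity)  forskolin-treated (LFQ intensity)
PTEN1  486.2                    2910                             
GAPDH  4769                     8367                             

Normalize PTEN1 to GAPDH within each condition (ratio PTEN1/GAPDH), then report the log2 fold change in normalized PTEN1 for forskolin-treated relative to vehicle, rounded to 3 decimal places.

PTEN1/GAPDH (vehicle) = 486.2 / 4769 = 0.10195
PTEN1/GAPDH (forskolin-treated) = 2910 / 8367 = 0.34779
Fold change = 0.34779 / 0.10195 = 3.4114
log2(3.4114) = 1.7704

1.770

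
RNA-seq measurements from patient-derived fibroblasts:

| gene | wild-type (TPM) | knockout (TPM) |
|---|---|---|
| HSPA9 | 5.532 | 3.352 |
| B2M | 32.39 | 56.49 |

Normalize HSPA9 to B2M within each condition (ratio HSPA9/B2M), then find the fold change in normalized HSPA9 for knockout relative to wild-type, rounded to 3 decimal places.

0.347

HSPA9/B2M (wild-type) = 5.532 / 32.39 = 0.17079
HSPA9/B2M (knockout) = 3.352 / 56.49 = 0.059338
Fold change = 0.059338 / 0.17079 = 0.3474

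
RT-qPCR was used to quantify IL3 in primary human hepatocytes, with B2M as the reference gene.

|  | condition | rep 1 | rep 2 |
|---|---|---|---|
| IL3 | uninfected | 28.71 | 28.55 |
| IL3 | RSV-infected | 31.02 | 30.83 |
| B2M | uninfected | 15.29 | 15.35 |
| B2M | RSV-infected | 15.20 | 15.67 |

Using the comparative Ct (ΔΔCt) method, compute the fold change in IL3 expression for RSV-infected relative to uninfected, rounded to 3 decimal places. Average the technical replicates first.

0.221

Mean Ct: IL3 uninfected 28.630; IL3 RSV-infected 30.925; B2M uninfected 15.320; B2M RSV-infected 15.435
ΔCt(uninfected) = 28.630 − 15.320 = 13.310
ΔCt(RSV-infected) = 30.925 − 15.435 = 15.490
ΔΔCt = 15.490 − 13.310 = 2.180
Fold change = 2^(−2.180) = 0.2207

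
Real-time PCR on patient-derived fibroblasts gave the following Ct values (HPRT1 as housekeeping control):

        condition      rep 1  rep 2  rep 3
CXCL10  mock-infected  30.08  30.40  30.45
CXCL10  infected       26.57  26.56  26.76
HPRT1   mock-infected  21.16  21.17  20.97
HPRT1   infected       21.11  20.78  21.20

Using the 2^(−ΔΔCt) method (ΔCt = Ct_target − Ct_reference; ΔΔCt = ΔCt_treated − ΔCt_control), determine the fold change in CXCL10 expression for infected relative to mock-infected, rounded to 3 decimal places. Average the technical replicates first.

Mean Ct: CXCL10 mock-infected 30.310; CXCL10 infected 26.630; HPRT1 mock-infected 21.100; HPRT1 infected 21.030
ΔCt(mock-infected) = 30.310 − 21.100 = 9.210
ΔCt(infected) = 26.630 − 21.030 = 5.600
ΔΔCt = 5.600 − 9.210 = -3.610
Fold change = 2^(−(-3.610)) = 2^3.610 = 12.2101

12.210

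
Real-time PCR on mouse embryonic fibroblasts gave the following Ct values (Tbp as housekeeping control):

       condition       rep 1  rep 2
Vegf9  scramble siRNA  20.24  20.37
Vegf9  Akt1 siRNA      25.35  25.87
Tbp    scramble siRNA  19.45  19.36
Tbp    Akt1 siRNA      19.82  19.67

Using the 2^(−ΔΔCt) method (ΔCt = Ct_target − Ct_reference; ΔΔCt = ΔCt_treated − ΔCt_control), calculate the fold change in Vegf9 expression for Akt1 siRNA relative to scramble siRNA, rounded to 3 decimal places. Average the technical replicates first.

0.032

Mean Ct: Vegf9 scramble siRNA 20.305; Vegf9 Akt1 siRNA 25.610; Tbp scramble siRNA 19.405; Tbp Akt1 siRNA 19.745
ΔCt(scramble siRNA) = 20.305 − 19.405 = 0.900
ΔCt(Akt1 siRNA) = 25.610 − 19.745 = 5.865
ΔΔCt = 5.865 − 0.900 = 4.965
Fold change = 2^(−4.965) = 0.0320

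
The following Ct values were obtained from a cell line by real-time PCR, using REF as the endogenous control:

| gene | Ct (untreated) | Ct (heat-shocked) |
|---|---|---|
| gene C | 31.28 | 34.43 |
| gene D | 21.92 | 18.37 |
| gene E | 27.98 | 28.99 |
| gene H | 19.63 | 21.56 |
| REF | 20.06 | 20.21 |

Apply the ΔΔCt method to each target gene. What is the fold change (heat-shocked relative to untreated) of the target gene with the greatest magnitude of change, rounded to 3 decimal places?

12.996

gene C: ΔΔCt = (34.43−20.21) − (31.28−20.06) = 14.22 − 11.22 = 3.00; fold change = 2^-3.00 = 0.125
gene D: ΔΔCt = (18.37−20.21) − (21.92−20.06) = -1.84 − 1.86 = -3.70; fold change = 2^3.70 = 12.996
gene E: ΔΔCt = (28.99−20.21) − (27.98−20.06) = 8.78 − 7.92 = 0.86; fold change = 2^-0.86 = 0.551
gene H: ΔΔCt = (21.56−20.21) − (19.63−20.06) = 1.35 − (-0.43) = 1.78; fold change = 2^-1.78 = 0.291
gene D has the largest |ΔΔCt| = 3.70.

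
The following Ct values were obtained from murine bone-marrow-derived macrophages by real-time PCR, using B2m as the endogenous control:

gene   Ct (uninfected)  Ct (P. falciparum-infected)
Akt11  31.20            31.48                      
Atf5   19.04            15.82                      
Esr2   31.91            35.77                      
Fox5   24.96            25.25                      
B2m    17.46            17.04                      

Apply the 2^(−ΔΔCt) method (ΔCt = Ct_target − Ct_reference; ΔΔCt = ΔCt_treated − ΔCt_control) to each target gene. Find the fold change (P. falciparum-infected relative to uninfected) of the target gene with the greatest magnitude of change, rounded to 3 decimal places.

0.051

Akt11: ΔΔCt = (31.48−17.04) − (31.20−17.46) = 14.44 − 13.74 = 0.70; fold change = 2^-0.70 = 0.616
Atf5: ΔΔCt = (15.82−17.04) − (19.04−17.46) = -1.22 − 1.58 = -2.80; fold change = 2^2.80 = 6.964
Esr2: ΔΔCt = (35.77−17.04) − (31.91−17.46) = 18.73 − 14.45 = 4.28; fold change = 2^-4.28 = 0.051
Fox5: ΔΔCt = (25.25−17.04) − (24.96−17.46) = 8.21 − 7.50 = 0.71; fold change = 2^-0.71 = 0.611
Esr2 has the largest |ΔΔCt| = 4.28.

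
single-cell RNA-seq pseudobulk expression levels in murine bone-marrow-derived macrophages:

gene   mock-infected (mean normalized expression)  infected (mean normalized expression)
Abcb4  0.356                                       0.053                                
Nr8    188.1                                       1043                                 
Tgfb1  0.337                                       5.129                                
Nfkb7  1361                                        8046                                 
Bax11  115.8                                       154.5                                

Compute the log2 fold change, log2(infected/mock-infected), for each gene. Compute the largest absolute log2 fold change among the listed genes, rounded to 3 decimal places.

log2(0.053/0.356) = -2.748  (Abcb4)
log2(1043/188.1) = 2.471  (Nr8)
log2(5.129/0.337) = 3.928  (Tgfb1)
log2(8046/1361) = 2.564  (Nfkb7)
log2(154.5/115.8) = 0.416  (Bax11)
The largest magnitude belongs to Tgfb1.

3.928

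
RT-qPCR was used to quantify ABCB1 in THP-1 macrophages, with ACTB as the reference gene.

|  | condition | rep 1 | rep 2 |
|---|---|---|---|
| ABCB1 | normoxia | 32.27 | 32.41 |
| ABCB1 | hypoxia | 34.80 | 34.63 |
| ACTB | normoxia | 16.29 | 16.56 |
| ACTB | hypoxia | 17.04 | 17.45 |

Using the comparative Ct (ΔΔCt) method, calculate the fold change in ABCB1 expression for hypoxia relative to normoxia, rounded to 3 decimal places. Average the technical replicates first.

Mean Ct: ABCB1 normoxia 32.340; ABCB1 hypoxia 34.715; ACTB normoxia 16.425; ACTB hypoxia 17.245
ΔCt(normoxia) = 32.340 − 16.425 = 15.915
ΔCt(hypoxia) = 34.715 − 17.245 = 17.470
ΔΔCt = 17.470 − 15.915 = 1.555
Fold change = 2^(−1.555) = 0.3403

0.340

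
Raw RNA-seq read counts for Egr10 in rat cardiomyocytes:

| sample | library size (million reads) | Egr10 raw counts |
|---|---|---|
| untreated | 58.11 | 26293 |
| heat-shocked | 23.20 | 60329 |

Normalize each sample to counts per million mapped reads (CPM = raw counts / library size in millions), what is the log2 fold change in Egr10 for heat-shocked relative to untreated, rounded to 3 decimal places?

2.523

CPM(untreated) = 26293 / 58.11 = 452.4695
CPM(heat-shocked) = 60329 / 23.20 = 2600.3879
Fold change = 2600.3879 / 452.4695 = 5.74710
log2(5.74710) = 2.5228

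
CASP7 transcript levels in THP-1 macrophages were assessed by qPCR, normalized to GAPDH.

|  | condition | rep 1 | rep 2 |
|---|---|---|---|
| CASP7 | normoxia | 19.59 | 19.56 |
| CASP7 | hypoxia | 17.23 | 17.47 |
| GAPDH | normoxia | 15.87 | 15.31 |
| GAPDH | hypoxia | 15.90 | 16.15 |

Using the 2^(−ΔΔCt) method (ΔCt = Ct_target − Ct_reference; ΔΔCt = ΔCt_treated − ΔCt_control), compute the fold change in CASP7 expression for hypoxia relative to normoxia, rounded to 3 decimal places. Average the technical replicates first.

6.320

Mean Ct: CASP7 normoxia 19.575; CASP7 hypoxia 17.350; GAPDH normoxia 15.590; GAPDH hypoxia 16.025
ΔCt(normoxia) = 19.575 − 15.590 = 3.985
ΔCt(hypoxia) = 17.350 − 16.025 = 1.325
ΔΔCt = 1.325 − 3.985 = -2.660
Fold change = 2^(−(-2.660)) = 2^2.660 = 6.3203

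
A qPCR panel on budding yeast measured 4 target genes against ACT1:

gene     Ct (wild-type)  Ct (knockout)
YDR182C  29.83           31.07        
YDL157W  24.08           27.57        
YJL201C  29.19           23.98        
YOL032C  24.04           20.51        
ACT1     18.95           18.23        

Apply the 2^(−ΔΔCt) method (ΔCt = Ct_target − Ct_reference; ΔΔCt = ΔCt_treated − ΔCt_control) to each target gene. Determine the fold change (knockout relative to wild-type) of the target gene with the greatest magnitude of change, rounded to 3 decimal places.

YDR182C: ΔΔCt = (31.07−18.23) − (29.83−18.95) = 12.84 − 10.88 = 1.96; fold change = 2^-1.96 = 0.257
YDL157W: ΔΔCt = (27.57−18.23) − (24.08−18.95) = 9.34 − 5.13 = 4.21; fold change = 2^-4.21 = 0.054
YJL201C: ΔΔCt = (23.98−18.23) − (29.19−18.95) = 5.75 − 10.24 = -4.49; fold change = 2^4.49 = 22.471
YOL032C: ΔΔCt = (20.51−18.23) − (24.04−18.95) = 2.28 − 5.09 = -2.81; fold change = 2^2.81 = 7.013
YJL201C has the largest |ΔΔCt| = 4.49.

22.471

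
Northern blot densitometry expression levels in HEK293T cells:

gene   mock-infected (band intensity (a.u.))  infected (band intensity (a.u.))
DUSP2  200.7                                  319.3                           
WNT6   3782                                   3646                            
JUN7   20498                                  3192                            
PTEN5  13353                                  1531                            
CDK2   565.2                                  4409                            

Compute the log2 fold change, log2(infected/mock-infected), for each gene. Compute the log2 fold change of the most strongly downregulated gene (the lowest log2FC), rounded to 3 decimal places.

log2(319.3/200.7) = 0.670  (DUSP2)
log2(3646/3782) = -0.053  (WNT6)
log2(3192/20498) = -2.683  (JUN7)
log2(1531/13353) = -3.125  (PTEN5)
log2(4409/565.2) = 2.964  (CDK2)
PTEN5 is most strongly downregulated.

-3.125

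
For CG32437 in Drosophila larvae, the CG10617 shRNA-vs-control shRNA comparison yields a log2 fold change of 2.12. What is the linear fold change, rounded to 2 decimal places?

4.35

Fold change = 2^(2.12) = 4.347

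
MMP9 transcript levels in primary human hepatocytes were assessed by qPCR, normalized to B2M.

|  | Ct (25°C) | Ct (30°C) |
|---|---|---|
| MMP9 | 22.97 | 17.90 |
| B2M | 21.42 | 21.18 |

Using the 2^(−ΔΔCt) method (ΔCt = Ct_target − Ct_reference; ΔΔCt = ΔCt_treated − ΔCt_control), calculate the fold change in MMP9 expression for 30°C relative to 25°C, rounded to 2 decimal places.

28.44

ΔCt(25°C) = 22.970 − 21.420 = 1.550
ΔCt(30°C) = 17.900 − 21.180 = -3.280
ΔΔCt = -3.280 − 1.550 = -4.830
Fold change = 2^(−(-4.830)) = 2^4.830 = 28.443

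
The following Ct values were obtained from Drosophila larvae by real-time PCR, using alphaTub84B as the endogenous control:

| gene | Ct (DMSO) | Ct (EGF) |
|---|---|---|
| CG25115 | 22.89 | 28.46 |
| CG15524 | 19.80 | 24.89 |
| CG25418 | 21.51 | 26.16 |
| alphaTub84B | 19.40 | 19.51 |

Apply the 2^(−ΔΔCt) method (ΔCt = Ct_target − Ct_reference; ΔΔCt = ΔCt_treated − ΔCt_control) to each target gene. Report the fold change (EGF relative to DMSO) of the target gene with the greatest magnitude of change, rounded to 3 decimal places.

CG25115: ΔΔCt = (28.46−19.51) − (22.89−19.40) = 8.95 − 3.49 = 5.46; fold change = 2^-5.46 = 0.023
CG15524: ΔΔCt = (24.89−19.51) − (19.80−19.40) = 5.38 − 0.40 = 4.98; fold change = 2^-4.98 = 0.032
CG25418: ΔΔCt = (26.16−19.51) − (21.51−19.40) = 6.65 − 2.11 = 4.54; fold change = 2^-4.54 = 0.043
CG25115 has the largest |ΔΔCt| = 5.46.

0.023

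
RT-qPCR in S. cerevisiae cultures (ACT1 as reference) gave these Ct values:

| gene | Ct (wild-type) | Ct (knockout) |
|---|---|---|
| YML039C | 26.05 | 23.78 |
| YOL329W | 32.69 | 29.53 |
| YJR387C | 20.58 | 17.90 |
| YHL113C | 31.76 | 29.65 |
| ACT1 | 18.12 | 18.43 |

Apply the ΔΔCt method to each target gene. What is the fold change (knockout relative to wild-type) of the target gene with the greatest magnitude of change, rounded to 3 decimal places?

11.081

YML039C: ΔΔCt = (23.78−18.43) − (26.05−18.12) = 5.35 − 7.93 = -2.58; fold change = 2^2.58 = 5.979
YOL329W: ΔΔCt = (29.53−18.43) − (32.69−18.12) = 11.10 − 14.57 = -3.47; fold change = 2^3.47 = 11.081
YJR387C: ΔΔCt = (17.90−18.43) − (20.58−18.12) = -0.53 − 2.46 = -2.99; fold change = 2^2.99 = 7.945
YHL113C: ΔΔCt = (29.65−18.43) − (31.76−18.12) = 11.22 − 13.64 = -2.42; fold change = 2^2.42 = 5.352
YOL329W has the largest |ΔΔCt| = 3.47.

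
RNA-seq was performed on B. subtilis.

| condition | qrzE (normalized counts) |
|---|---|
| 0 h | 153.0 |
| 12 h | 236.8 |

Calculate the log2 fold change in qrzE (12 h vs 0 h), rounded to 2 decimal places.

0.63

Fold change = 236.8 / 153.0 = 1.5477
log2(1.5477) = 0.630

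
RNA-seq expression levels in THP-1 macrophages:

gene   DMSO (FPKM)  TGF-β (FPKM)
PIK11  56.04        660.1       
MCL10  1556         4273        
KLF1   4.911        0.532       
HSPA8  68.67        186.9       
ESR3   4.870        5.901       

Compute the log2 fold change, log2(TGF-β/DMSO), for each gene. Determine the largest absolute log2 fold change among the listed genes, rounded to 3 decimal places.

3.558

log2(660.1/56.04) = 3.558  (PIK11)
log2(4273/1556) = 1.457  (MCL10)
log2(0.532/4.911) = -3.207  (KLF1)
log2(186.9/68.67) = 1.445  (HSPA8)
log2(5.901/4.870) = 0.277  (ESR3)
The largest magnitude belongs to PIK11.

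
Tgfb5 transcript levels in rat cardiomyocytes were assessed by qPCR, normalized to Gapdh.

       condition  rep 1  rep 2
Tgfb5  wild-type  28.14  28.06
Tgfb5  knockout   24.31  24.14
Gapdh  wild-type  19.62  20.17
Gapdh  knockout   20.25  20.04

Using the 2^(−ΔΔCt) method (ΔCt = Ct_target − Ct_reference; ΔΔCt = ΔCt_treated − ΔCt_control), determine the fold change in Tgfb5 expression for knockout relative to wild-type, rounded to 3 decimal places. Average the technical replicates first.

17.448

Mean Ct: Tgfb5 wild-type 28.100; Tgfb5 knockout 24.225; Gapdh wild-type 19.895; Gapdh knockout 20.145
ΔCt(wild-type) = 28.100 − 19.895 = 8.205
ΔCt(knockout) = 24.225 − 20.145 = 4.080
ΔΔCt = 4.080 − 8.205 = -4.125
Fold change = 2^(−(-4.125)) = 2^4.125 = 17.4481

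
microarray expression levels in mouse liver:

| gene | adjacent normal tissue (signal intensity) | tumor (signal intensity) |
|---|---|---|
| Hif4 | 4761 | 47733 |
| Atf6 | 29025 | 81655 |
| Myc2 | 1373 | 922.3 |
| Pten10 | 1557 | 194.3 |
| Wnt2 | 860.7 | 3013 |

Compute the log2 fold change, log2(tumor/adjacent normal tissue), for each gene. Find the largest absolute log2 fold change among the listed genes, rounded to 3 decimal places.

log2(47733/4761) = 3.326  (Hif4)
log2(81655/29025) = 1.492  (Atf6)
log2(922.3/1373) = -0.574  (Myc2)
log2(194.3/1557) = -3.002  (Pten10)
log2(3013/860.7) = 1.808  (Wnt2)
The largest magnitude belongs to Hif4.

3.326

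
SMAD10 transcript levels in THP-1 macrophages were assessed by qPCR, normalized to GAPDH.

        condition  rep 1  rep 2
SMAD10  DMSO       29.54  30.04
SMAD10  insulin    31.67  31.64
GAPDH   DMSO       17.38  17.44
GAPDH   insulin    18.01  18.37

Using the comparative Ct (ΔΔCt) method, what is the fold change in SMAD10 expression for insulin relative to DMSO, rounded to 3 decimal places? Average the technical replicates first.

Mean Ct: SMAD10 DMSO 29.790; SMAD10 insulin 31.655; GAPDH DMSO 17.410; GAPDH insulin 18.190
ΔCt(DMSO) = 29.790 − 17.410 = 12.380
ΔCt(insulin) = 31.655 − 18.190 = 13.465
ΔΔCt = 13.465 − 12.380 = 1.085
Fold change = 2^(−1.085) = 0.4714

0.471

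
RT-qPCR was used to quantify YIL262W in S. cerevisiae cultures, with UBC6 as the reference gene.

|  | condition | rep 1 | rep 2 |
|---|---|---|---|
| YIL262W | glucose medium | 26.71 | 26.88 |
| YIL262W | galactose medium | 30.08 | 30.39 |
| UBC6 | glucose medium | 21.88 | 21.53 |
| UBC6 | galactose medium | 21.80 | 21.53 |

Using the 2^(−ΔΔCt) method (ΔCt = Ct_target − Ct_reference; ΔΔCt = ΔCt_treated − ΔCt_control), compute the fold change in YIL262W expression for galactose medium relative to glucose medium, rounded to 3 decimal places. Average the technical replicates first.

0.090

Mean Ct: YIL262W glucose medium 26.795; YIL262W galactose medium 30.235; UBC6 glucose medium 21.705; UBC6 galactose medium 21.665
ΔCt(glucose medium) = 26.795 − 21.705 = 5.090
ΔCt(galactose medium) = 30.235 − 21.665 = 8.570
ΔΔCt = 8.570 − 5.090 = 3.480
Fold change = 2^(−3.480) = 0.0896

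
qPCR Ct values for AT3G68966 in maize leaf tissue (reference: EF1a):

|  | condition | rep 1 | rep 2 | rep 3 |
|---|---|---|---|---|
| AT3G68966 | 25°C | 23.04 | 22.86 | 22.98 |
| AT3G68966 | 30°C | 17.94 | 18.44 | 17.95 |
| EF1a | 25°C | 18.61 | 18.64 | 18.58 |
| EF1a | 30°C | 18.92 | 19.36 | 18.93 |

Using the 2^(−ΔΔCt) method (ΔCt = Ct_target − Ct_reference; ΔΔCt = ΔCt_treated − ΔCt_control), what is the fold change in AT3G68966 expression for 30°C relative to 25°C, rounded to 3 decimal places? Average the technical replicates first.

Mean Ct: AT3G68966 25°C 22.960; AT3G68966 30°C 18.110; EF1a 25°C 18.610; EF1a 30°C 19.070
ΔCt(25°C) = 22.960 − 18.610 = 4.350
ΔCt(30°C) = 18.110 − 19.070 = -0.960
ΔΔCt = -0.960 − 4.350 = -5.310
Fold change = 2^(−(-5.310)) = 2^5.310 = 39.6706

39.671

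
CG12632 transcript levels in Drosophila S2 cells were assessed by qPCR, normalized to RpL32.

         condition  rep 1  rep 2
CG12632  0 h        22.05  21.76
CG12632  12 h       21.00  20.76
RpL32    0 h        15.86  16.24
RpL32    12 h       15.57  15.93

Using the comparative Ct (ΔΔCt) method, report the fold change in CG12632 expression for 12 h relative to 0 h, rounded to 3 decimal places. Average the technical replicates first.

1.653

Mean Ct: CG12632 0 h 21.905; CG12632 12 h 20.880; RpL32 0 h 16.050; RpL32 12 h 15.750
ΔCt(0 h) = 21.905 − 16.050 = 5.855
ΔCt(12 h) = 20.880 − 15.750 = 5.130
ΔΔCt = 5.130 − 5.855 = -0.725
Fold change = 2^(−(-0.725)) = 2^0.725 = 1.6529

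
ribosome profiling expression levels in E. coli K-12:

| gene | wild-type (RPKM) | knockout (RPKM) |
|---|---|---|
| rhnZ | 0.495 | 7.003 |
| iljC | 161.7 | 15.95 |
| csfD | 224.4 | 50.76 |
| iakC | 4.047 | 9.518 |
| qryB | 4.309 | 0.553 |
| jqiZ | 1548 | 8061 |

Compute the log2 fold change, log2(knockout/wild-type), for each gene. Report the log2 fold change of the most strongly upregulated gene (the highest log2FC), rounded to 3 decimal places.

log2(7.003/0.495) = 3.822  (rhnZ)
log2(15.95/161.7) = -3.342  (iljC)
log2(50.76/224.4) = -2.144  (csfD)
log2(9.518/4.047) = 1.234  (iakC)
log2(0.553/4.309) = -2.962  (qryB)
log2(8061/1548) = 2.381  (jqiZ)
rhnZ is most strongly upregulated.

3.822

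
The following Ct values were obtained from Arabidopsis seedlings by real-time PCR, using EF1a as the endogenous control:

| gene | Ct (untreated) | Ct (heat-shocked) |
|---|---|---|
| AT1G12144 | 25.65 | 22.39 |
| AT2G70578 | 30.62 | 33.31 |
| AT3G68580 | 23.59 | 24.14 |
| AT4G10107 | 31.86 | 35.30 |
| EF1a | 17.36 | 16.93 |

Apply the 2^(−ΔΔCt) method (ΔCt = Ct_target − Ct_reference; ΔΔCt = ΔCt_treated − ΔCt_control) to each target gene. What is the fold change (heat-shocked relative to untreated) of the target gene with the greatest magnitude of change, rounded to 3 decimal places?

AT1G12144: ΔΔCt = (22.39−16.93) − (25.65−17.36) = 5.46 − 8.29 = -2.83; fold change = 2^2.83 = 7.111
AT2G70578: ΔΔCt = (33.31−16.93) − (30.62−17.36) = 16.38 − 13.26 = 3.12; fold change = 2^-3.12 = 0.115
AT3G68580: ΔΔCt = (24.14−16.93) − (23.59−17.36) = 7.21 − 6.23 = 0.98; fold change = 2^-0.98 = 0.507
AT4G10107: ΔΔCt = (35.30−16.93) − (31.86−17.36) = 18.37 − 14.50 = 3.87; fold change = 2^-3.87 = 0.068
AT4G10107 has the largest |ΔΔCt| = 3.87.

0.068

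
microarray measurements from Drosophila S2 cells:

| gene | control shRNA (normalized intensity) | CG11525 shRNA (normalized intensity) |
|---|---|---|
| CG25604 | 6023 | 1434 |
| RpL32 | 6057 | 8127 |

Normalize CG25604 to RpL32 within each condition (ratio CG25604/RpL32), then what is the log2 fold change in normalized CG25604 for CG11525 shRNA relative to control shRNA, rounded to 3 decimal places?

-2.495

CG25604/RpL32 (control shRNA) = 6023 / 6057 = 0.99439
CG25604/RpL32 (CG11525 shRNA) = 1434 / 8127 = 0.17645
Fold change = 0.17645 / 0.99439 = 0.1774
log2(0.1774) = -2.4946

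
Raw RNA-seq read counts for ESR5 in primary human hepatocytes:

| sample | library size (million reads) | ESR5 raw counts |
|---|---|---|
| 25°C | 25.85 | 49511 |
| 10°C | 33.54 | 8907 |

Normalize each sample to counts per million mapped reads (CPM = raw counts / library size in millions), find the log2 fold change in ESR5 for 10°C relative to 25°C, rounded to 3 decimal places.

-2.850

CPM(25°C) = 49511 / 25.85 = 1915.3191
CPM(10°C) = 8907 / 33.54 = 265.5635
Fold change = 265.5635 / 1915.3191 = 0.13865
log2(0.13865) = -2.8505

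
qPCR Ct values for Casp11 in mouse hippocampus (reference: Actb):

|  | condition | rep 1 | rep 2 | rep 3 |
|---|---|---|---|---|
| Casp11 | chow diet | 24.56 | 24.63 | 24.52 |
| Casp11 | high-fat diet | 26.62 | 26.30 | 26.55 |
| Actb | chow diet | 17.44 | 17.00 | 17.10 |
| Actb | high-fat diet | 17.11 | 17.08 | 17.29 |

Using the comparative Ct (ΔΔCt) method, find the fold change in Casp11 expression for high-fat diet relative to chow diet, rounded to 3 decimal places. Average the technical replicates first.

0.261

Mean Ct: Casp11 chow diet 24.570; Casp11 high-fat diet 26.490; Actb chow diet 17.180; Actb high-fat diet 17.160
ΔCt(chow diet) = 24.570 − 17.180 = 7.390
ΔCt(high-fat diet) = 26.490 − 17.160 = 9.330
ΔΔCt = 9.330 − 7.390 = 1.940
Fold change = 2^(−1.940) = 0.2606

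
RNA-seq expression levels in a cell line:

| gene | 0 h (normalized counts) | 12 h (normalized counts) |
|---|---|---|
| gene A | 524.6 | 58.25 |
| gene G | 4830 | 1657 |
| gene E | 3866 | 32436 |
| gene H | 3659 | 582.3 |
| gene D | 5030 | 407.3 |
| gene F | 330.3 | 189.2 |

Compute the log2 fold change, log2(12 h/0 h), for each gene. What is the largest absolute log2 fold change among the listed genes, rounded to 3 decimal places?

3.626

log2(58.25/524.6) = -3.171  (gene A)
log2(1657/4830) = -1.543  (gene G)
log2(32436/3866) = 3.069  (gene E)
log2(582.3/3659) = -2.652  (gene H)
log2(407.3/5030) = -3.626  (gene D)
log2(189.2/330.3) = -0.804  (gene F)
The largest magnitude belongs to gene D.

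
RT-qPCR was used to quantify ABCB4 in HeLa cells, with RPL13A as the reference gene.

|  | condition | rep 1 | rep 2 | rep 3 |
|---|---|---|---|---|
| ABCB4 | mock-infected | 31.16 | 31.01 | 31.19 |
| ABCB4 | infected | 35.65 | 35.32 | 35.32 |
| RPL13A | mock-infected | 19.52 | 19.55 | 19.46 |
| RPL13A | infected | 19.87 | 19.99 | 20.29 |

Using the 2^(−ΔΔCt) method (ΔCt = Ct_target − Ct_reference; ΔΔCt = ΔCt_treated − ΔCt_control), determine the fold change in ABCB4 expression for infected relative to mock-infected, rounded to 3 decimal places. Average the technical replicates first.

0.073

Mean Ct: ABCB4 mock-infected 31.120; ABCB4 infected 35.430; RPL13A mock-infected 19.510; RPL13A infected 20.050
ΔCt(mock-infected) = 31.120 − 19.510 = 11.610
ΔCt(infected) = 35.430 − 20.050 = 15.380
ΔΔCt = 15.380 − 11.610 = 3.770
Fold change = 2^(−3.770) = 0.0733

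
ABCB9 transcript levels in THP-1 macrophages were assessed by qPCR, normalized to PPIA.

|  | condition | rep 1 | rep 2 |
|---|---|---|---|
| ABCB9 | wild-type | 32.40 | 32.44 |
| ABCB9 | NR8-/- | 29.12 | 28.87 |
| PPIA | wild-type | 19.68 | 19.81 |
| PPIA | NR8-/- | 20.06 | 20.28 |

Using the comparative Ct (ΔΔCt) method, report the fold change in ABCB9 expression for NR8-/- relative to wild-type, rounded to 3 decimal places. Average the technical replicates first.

14.420

Mean Ct: ABCB9 wild-type 32.420; ABCB9 NR8-/- 28.995; PPIA wild-type 19.745; PPIA NR8-/- 20.170
ΔCt(wild-type) = 32.420 − 19.745 = 12.675
ΔCt(NR8-/-) = 28.995 − 20.170 = 8.825
ΔΔCt = 8.825 − 12.675 = -3.850
Fold change = 2^(−(-3.850)) = 2^3.850 = 14.4200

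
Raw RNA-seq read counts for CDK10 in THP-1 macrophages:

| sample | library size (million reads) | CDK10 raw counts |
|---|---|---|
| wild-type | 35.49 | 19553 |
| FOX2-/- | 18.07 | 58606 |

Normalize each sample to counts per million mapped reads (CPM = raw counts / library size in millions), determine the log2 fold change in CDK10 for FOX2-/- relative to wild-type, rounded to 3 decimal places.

CPM(wild-type) = 19553 / 35.49 = 550.9439
CPM(FOX2-/-) = 58606 / 18.07 = 3243.2761
Fold change = 3243.2761 / 550.9439 = 5.88676
log2(5.88676) = 2.5575

2.557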